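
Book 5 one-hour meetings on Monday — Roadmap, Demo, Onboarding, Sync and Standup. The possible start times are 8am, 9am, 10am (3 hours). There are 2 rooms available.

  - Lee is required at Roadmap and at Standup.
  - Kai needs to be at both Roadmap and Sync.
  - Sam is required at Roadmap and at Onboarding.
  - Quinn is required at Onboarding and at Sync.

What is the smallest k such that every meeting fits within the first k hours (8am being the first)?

With at most 2 per hour and 5 meetings, at least 3 hours are needed.
3 works (last occupied hour: 10am): for example Onboarding in 9am, Roadmap in 8am, Sync in 10am, Standup in 9am, Demo in 8am.

3 hours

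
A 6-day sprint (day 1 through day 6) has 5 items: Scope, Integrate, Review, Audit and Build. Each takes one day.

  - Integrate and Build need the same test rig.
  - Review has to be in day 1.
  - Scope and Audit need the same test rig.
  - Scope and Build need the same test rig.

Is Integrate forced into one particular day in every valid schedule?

Integrate can be day 1 (e.g. Build -> day 2; Review -> day 1; Integrate -> day 1; Scope -> day 1; Audit -> day 2) or day 2 (e.g. Audit=day 2, Build=day 3, Review=day 1, Integrate=day 2, Scope=day 1).

No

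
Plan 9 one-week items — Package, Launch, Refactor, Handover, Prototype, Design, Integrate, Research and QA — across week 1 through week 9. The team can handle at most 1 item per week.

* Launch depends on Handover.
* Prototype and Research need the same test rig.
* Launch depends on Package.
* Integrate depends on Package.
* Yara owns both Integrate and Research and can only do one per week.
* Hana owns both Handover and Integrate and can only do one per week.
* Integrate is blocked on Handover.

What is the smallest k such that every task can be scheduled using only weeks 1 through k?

9 weeks

The precedence chain requires at least 2 distinct weeks.
With at most 1 per week and 9 tasks, at least 9 weeks are needed.
9 works (last occupied week: week 9): for example Package in week 1, Integrate in week 4, Design in week 7, Research in week 8, QA in week 9, Refactor in week 5, Prototype in week 6, Launch in week 3, Handover in week 2.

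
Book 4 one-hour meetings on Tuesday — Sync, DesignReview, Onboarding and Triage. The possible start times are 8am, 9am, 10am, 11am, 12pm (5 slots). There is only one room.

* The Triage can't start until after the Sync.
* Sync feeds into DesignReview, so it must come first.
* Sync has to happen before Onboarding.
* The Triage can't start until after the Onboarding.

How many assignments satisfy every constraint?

15

Splitting on Sync: it can be 8am (12), 9am (3). Listing each branch's schedules as (DesignReview, Onboarding, Triage):
Sync=8am: (9am,10am,11am) (9am,10am,12pm) (9am,11am,12pm) (10am,9am,11am) (10am,9am,12pm) (10am,11am,12pm) (11am,9am,10am) (11am,9am,12pm) (11am,10am,12pm) (12pm,9am,10am) (12pm,9am,11am) (12pm,10am,11am) — 12.
Sync=9am: (10am,11am,12pm) (11am,10am,12pm) (12pm,10am,11am) — 3.
Summing: 12 + 3 = 15.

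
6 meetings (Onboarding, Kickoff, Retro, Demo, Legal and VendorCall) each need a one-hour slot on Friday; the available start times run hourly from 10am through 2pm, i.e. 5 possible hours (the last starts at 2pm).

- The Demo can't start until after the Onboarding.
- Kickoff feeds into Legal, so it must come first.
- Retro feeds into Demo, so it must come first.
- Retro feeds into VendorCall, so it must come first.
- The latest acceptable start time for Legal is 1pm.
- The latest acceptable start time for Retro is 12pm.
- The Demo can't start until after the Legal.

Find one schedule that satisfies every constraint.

Kickoff in 10am; Demo in 12pm; Retro in 10am; Legal in 11am; VendorCall in 11am; Onboarding in 10am

Checking: Retro(10am) before Demo(12pm); Kickoff(10am) before Legal(11am); Onboarding(10am) before Demo(12pm); Legal(11am) before Demo(12pm); Retro(10am) before VendorCall(11am); Legal=11am in [10am,1pm]; Retro=10am in [10am,12pm].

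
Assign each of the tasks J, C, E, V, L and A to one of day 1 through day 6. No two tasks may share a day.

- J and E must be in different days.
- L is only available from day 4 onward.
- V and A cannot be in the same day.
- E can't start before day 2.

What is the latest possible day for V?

day 6

V at day 6 is achievable: A -> day 5, L -> day 4, J -> day 1, V -> day 6, E -> day 2, C -> day 3.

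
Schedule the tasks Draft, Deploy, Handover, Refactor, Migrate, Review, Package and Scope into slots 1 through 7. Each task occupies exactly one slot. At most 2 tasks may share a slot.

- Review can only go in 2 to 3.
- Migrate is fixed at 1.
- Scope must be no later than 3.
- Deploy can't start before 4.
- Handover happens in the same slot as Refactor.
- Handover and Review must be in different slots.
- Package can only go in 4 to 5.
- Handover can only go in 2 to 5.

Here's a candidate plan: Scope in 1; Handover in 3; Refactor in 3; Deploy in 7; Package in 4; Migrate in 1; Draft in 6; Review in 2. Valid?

Review can only go in 2 to 3 — holds.
Handover can only go in 2 to 5 — holds.
Migrate is fixed at 1 — holds.
Deploy can't start before 4 — holds.
Handover happens in the same slot as Refactor — holds.
Scope must be no later than 3 — holds.
Package can only go in 4 to 5 — holds.
Handover and Review must be in different slots — holds.
At most 2 tasks may share a slot — holds.

Valid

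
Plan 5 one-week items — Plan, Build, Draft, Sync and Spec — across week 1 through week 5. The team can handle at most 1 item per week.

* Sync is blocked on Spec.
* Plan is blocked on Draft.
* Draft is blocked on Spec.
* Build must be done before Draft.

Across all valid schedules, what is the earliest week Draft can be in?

Precedence pushes Draft to at least week 2; downstream work caps Draft at week 4.
Draft at week 3 is achievable: Spec -> week 1; Draft -> week 3; Sync -> week 5; Build -> week 2; Plan -> week 4.
Nothing earlier works — the capacity limit rule out every week before week 3.

week 3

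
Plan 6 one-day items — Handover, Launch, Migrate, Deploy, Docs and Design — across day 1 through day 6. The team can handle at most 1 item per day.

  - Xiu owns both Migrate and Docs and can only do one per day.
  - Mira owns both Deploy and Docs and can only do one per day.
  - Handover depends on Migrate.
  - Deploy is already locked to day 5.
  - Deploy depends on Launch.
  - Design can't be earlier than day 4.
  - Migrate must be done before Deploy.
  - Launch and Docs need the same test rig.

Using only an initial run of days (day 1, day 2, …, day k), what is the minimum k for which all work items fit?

6

The precedence chain requires at least 2 distinct days.
With at most 1 per day and 6 work items, at least 6 days are needed.
Deploy can't be placed before day 5, so the schedule must run through at least day 5.
6 works (last occupied day: day 6): for example Migrate=day 1, Launch=day 3, Design=day 4, Handover=day 2, Docs=day 6, Deploy=day 5.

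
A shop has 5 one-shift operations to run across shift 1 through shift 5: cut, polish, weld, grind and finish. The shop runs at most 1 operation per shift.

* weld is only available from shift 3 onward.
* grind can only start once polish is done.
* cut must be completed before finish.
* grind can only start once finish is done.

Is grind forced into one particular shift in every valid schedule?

No

grind can be shift 4 (e.g. finish -> shift 2; cut -> shift 1; weld -> shift 5; polish -> shift 3; grind -> shift 4) or shift 5 (e.g. finish in shift 2, polish in shift 4, weld in shift 3, cut in shift 1, grind in shift 5).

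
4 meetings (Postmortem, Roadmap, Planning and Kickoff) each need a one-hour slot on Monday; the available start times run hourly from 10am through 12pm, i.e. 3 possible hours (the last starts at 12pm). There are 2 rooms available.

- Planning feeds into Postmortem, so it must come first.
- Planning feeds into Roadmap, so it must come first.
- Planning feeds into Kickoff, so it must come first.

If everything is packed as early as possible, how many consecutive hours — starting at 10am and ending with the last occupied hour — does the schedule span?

3 hours

The precedence chain requires at least 2 distinct hours.
With at most 2 per hour and 4 meetings, at least 2 hours are needed.
Could 2 hours be enough, i.e. nothing placed later than 11am? No: Postmortem must come after Planning (at 10am or later) → {11am}; Planning must come before Postmortem (at 11am or earlier) → {10am}; Kickoff must come after Planning (at 10am or later) → {11am}; Roadmap must come after Planning (at 10am or later) → {11am}; that puts Postmortem, Roadmap and Kickoff all in 11am — more than 2 per hour.
So 2 hours is not enough.
3 works (last occupied hour: 12pm): for example Planning=10am; Postmortem=11am; Kickoff=12pm; Roadmap=11am.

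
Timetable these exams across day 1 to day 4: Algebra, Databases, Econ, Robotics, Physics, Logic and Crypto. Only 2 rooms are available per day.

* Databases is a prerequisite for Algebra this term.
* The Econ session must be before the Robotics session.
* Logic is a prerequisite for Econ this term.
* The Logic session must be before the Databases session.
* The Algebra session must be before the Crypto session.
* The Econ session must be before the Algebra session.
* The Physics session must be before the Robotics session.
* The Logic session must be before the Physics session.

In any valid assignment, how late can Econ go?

Precedence pushes Econ to at least day 2; downstream work caps Econ at day 2.
Econ at day 2 is achievable: Algebra in day 3, Databases in day 2, Econ in day 2, Robotics in day 4, Logic in day 1, Physics in day 3, Crypto in day 4.

day 2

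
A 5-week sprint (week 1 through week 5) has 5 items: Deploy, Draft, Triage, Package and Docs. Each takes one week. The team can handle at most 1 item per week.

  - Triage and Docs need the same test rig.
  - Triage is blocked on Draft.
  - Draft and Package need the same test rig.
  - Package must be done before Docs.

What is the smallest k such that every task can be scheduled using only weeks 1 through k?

The precedence chain requires at least 2 distinct weeks.
With at most 1 per week and 5 tasks, at least 5 weeks are needed.
5 works (last occupied week: week 5): for example Package=week 3; Triage=week 2; Docs=week 4; Draft=week 1; Deploy=week 5.

5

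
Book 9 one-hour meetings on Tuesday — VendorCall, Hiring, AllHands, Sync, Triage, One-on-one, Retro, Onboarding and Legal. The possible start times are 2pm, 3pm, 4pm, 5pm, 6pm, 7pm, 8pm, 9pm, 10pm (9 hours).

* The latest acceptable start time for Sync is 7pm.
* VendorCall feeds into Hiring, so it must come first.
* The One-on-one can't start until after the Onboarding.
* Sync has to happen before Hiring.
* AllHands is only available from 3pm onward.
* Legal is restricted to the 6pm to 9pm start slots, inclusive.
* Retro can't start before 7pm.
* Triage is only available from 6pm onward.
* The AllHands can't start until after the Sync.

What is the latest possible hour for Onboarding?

9pm

Downstream work caps Onboarding at 9pm.
Onboarding at 9pm is achievable: AllHands in 3pm, Retro in 7pm, Sync in 2pm, Onboarding in 9pm, Hiring in 3pm, VendorCall in 2pm, One-on-one in 10pm, Triage in 6pm, Legal in 6pm.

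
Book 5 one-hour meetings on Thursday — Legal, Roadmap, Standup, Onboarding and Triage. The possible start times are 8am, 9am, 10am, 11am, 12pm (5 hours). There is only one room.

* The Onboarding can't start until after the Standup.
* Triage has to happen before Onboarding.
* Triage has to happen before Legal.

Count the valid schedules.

Splitting on Legal: it can be 9am (3), 10am (6), 11am (8), 12pm (8). Listing each branch's schedules as (Roadmap, Standup, Onboarding, Triage):
Legal=9am: (10am,11am,12pm,8am) (11am,10am,12pm,8am) (12pm,10am,11am,8am) — 3.
Legal=10am: (8am,11am,12pm,9am) (9am,11am,12pm,8am) (11am,8am,12pm,9am) (11am,9am,12pm,8am) (12pm,8am,11am,9am) (12pm,9am,11am,8am) — 6.
Legal=11am: (8am,9am,12pm,10am) (8am,10am,12pm,9am) (9am,8am,12pm,10am) (9am,10am,12pm,8am) (10am,8am,12pm,9am) (10am,9am,12pm,8am) (12pm,8am,10am,9am) (12pm,9am,10am,8am) — 8.
Legal=12pm: (8am,9am,11am,10am) (8am,10am,11am,9am) (9am,8am,11am,10am) (9am,10am,11am,8am) (10am,8am,11am,9am) (10am,9am,11am,8am) (11am,8am,10am,9am) (11am,9am,10am,8am) — 8.
Summing: 3 + 6 + 8 + 8 = 25.

25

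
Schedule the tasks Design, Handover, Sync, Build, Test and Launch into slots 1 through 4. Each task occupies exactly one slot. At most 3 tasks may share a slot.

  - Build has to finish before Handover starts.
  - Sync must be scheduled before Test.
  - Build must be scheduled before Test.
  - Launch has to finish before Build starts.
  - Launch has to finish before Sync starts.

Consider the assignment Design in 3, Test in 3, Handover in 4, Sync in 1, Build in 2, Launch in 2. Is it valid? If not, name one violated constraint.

Build has to finish before Handover starts — holds.
Build must be scheduled before Test — holds.
Sync must be scheduled before Test — holds.
Launch has to finish before Sync starts — violated.
Launch has to finish before Build starts — violated.
At most 3 tasks may share a slot — holds.

Invalid. Launch has to finish before Sync starts.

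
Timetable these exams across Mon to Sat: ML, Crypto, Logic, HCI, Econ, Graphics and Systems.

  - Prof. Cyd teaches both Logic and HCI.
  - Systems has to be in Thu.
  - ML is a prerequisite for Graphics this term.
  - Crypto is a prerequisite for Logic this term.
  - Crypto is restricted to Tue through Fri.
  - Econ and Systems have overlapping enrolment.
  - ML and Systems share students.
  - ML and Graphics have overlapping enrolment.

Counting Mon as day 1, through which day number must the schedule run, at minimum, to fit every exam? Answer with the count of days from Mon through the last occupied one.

4 days

The precedence chain requires at least 2 distinct days.
Systems can't be placed before Thu — that is day 4 counting from Mon — so the schedule must run through at least 4 days.
4 works (last occupied day: Thu): for example Econ -> Mon; Systems -> Thu; HCI -> Mon; Graphics -> Tue; ML -> Mon; Crypto -> Tue; Logic -> Wed.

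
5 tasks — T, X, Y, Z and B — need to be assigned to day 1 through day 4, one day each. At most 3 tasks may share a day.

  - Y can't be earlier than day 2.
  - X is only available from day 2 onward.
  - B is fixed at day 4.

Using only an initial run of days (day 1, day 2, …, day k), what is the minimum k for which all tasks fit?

With at most 3 per day and 5 tasks, at least 2 days are needed.
B can't be placed before day 4, so the schedule must run through at least day 4.
4 works (last occupied day: day 4): for example Y=day 2, B=day 4, T=day 1, X=day 2, Z=day 1.

4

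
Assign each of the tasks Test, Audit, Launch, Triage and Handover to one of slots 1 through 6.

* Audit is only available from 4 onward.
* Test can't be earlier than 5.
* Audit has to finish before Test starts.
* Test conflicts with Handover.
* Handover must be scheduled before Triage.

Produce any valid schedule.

Launch -> 1; Test -> 5; Handover -> 1; Triage -> 2; Audit -> 4

Checking: Handover(1) before Triage(2); Audit(4) before Test(5); Test(5) != Handover(1); Test=5 in [5,6]; Audit=4 in [4,6].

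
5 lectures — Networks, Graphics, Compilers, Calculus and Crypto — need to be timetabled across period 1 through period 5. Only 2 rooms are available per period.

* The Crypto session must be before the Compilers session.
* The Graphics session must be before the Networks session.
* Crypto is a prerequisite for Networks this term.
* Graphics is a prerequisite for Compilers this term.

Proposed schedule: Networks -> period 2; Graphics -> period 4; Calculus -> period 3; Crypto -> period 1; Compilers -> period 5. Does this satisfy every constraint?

No — it violates: The Graphics session must be before the Networks session

Only 2 rooms are available per period — holds.
The Crypto session must be before the Compilers session — holds.
Crypto is a prerequisite for Networks this term — holds.
The Graphics session must be before the Networks session — violated.
Graphics is a prerequisite for Compilers this term — holds.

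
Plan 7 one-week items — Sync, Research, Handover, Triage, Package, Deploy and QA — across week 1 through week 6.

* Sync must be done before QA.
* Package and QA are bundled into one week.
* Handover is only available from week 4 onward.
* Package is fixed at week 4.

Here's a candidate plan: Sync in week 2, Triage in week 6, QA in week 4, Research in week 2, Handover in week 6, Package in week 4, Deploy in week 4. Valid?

Yes, all constraints hold

Package is fixed at week 4 — holds.
Handover is only available from week 4 onward — holds.
Package and QA are bundled into one week — holds.
Sync must be done before QA — holds.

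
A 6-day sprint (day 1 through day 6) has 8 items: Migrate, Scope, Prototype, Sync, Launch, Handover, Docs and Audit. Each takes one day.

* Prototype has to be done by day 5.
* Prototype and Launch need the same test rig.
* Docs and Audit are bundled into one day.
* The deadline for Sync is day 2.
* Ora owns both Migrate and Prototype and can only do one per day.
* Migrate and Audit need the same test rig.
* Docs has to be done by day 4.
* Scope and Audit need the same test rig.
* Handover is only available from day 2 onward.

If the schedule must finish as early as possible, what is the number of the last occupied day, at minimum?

Handover can't be placed before day 2, so the schedule must run through at least day 2.
2 works (last occupied day: day 2): for example Docs in day 2; Sync in day 1; Migrate in day 1; Scope in day 1; Prototype in day 2; Audit in day 2; Handover in day 2; Launch in day 1.

2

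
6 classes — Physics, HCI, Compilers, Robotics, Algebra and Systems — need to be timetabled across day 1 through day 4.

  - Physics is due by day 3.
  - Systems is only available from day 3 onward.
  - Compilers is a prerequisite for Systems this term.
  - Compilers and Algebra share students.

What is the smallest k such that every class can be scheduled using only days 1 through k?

The precedence chain requires at least 2 distinct days.
Systems can't be placed before day 3, so the schedule must run through at least day 3.
3 works (last occupied day: day 3): for example HCI in day 1, Algebra in day 2, Compilers in day 1, Robotics in day 1, Systems in day 3, Physics in day 1.

3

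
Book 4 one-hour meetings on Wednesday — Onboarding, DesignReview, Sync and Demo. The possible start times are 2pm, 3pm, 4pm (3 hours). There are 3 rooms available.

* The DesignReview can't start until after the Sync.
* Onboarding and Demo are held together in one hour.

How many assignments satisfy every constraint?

Splitting on Onboarding: it can be 2pm (3), 3pm (3), 4pm (3). Listing each branch's schedules as (DesignReview, Sync, Demo):
Onboarding=2pm: (3pm,2pm,2pm) (4pm,2pm,2pm) (4pm,3pm,2pm) — 3.
Onboarding=3pm: (3pm,2pm,3pm) (4pm,2pm,3pm) (4pm,3pm,3pm) — 3.
Onboarding=4pm: (3pm,2pm,4pm) (4pm,2pm,4pm) (4pm,3pm,4pm) — 3.
Summing: 3 + 3 + 3 = 9.

9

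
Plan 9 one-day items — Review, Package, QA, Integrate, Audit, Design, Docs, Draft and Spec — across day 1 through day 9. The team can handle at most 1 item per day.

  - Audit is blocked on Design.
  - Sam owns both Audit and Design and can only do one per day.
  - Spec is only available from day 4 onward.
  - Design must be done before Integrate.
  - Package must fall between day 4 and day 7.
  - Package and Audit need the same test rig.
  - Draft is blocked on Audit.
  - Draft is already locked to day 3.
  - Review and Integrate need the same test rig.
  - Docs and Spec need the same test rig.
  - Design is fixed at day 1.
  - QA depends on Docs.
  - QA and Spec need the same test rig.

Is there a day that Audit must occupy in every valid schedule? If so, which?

Design is fixed at day 1 and must come before Audit, so Audit is at least day 2.
Draft is fixed at day 3 and must come after Audit, so Audit is at most day 2.
So Audit must be day 2.

day 2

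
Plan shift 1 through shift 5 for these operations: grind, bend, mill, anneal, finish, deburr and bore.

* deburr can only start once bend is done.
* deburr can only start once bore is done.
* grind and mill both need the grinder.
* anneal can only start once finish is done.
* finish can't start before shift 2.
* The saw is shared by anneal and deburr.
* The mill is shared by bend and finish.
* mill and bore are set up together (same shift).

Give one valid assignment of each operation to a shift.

finish -> shift 2; mill -> shift 1; bore -> shift 1; deburr -> shift 2; grind -> shift 2; bend -> shift 1; anneal -> shift 3

Checking: bore(shift 1) before deburr(shift 2); bend(shift 1) before deburr(shift 2); finish(shift 2) before anneal(shift 3); bend(shift 1) != finish(shift 2); anneal(shift 3) != deburr(shift 2); grind(shift 2) != mill(shift 1); mill = bore = shift 1; finish=shift 2 in [shift 2,shift 5].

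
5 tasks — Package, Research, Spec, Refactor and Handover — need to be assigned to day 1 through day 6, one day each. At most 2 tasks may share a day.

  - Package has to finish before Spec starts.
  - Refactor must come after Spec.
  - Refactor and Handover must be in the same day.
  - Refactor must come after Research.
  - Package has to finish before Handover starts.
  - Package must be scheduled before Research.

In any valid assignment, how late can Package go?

Downstream work caps Package at day 4.
Package at day 4 is achievable: Research -> day 5, Spec -> day 5, Refactor -> day 6, Package -> day 4, Handover -> day 6.

day 4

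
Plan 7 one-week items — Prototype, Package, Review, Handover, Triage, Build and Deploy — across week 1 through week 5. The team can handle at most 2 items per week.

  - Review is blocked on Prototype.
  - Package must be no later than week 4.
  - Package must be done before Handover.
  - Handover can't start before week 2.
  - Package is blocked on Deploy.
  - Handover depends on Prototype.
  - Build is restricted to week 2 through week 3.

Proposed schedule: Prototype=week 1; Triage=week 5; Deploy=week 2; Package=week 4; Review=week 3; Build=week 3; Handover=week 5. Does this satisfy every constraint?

Yes, all constraints hold

Package must be done before Handover — holds.
Build is restricted to week 2 through week 3 — holds.
Handover can't start before week 2 — holds.
Handover depends on Prototype — holds.
Package must be no later than week 4 — holds.
Package is blocked on Deploy — holds.
Review is blocked on Prototype — holds.
The team can handle at most 2 items per week — holds.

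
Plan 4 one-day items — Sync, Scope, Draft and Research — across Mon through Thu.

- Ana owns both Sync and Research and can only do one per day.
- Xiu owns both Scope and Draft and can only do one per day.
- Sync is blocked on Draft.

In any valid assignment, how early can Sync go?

Tue

Precedence pushes Sync to at least Tue.
Sync at Tue is achievable: Scope -> Tue; Research -> Mon; Sync -> Tue; Draft -> Mon.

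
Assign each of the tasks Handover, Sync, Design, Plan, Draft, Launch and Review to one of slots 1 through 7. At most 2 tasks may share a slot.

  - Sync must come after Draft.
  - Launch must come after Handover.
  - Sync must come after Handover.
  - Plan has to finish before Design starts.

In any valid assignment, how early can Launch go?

2

Precedence pushes Launch to at least 2.
Launch at 2 is achievable: Launch in 2; Draft in 1; Plan in 3; Design in 4; Handover in 1; Review in 3; Sync in 2.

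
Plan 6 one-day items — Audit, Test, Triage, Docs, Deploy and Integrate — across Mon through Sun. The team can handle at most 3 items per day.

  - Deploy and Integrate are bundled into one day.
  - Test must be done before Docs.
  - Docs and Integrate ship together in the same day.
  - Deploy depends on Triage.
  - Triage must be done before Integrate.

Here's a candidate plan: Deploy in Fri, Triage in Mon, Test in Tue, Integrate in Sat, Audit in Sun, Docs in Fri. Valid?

Triage must be done before Integrate — holds.
Deploy depends on Triage — holds.
Docs and Integrate ship together in the same day — violated.
Deploy and Integrate are bundled into one day — violated.
The team can handle at most 3 items per day — holds.
Test must be done before Docs — holds.

No. Deploy and Integrate are bundled into one day is not satisfied.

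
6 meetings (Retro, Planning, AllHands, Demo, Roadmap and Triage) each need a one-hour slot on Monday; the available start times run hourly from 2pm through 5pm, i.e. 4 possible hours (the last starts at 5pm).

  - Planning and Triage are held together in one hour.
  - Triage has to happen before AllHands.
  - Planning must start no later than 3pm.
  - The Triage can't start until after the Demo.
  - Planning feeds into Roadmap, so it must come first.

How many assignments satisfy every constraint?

Splitting on Retro: it can be 2pm (4), 3pm (4), 4pm (4), 5pm (4). Listing each branch's schedules as (Planning, AllHands, Demo, Roadmap, Triage):
Retro=2pm: (3pm,4pm,2pm,4pm,3pm) (3pm,4pm,2pm,5pm,3pm) (3pm,5pm,2pm,4pm,3pm) (3pm,5pm,2pm,5pm,3pm) — 4.
Retro=3pm: (3pm,4pm,2pm,4pm,3pm) (3pm,4pm,2pm,5pm,3pm) (3pm,5pm,2pm,4pm,3pm) (3pm,5pm,2pm,5pm,3pm) — 4.
Retro=4pm: (3pm,4pm,2pm,4pm,3pm) (3pm,4pm,2pm,5pm,3pm) (3pm,5pm,2pm,4pm,3pm) (3pm,5pm,2pm,5pm,3pm) — 4.
Retro=5pm: (3pm,4pm,2pm,4pm,3pm) (3pm,4pm,2pm,5pm,3pm) (3pm,5pm,2pm,4pm,3pm) (3pm,5pm,2pm,5pm,3pm) — 4.
Summing: 4 + 4 + 4 + 4 = 16.

16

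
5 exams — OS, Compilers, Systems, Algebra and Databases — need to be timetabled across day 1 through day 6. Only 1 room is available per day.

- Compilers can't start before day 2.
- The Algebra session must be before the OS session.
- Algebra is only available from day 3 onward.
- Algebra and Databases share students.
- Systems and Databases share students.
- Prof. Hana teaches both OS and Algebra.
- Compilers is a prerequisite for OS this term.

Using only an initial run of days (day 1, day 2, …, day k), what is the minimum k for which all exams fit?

5 days

The precedence chain requires at least 2 distinct days.
With at most 1 per day and 5 exams, at least 5 days are needed.
Propagating the time windows through the other constraints, OS can't land before day 4, so the schedule must run through at least day 4.
5 works (last occupied day: day 5): for example Algebra -> day 3, Systems -> day 1, OS -> day 4, Databases -> day 5, Compilers -> day 2.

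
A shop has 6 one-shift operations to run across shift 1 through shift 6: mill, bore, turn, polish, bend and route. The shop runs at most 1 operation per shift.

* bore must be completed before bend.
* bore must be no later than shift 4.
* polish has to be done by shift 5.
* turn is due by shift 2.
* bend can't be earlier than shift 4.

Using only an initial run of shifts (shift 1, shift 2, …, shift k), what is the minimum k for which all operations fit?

6 shifts

The precedence chain requires at least 2 distinct shifts.
With at most 1 per shift and 6 operations, at least 6 shifts are needed.
bend can't be placed before shift 4, so the schedule must run through at least shift 4.
6 works (last occupied shift: shift 6): for example polish -> shift 3; bore -> shift 2; route -> shift 6; turn -> shift 1; mill -> shift 5; bend -> shift 4.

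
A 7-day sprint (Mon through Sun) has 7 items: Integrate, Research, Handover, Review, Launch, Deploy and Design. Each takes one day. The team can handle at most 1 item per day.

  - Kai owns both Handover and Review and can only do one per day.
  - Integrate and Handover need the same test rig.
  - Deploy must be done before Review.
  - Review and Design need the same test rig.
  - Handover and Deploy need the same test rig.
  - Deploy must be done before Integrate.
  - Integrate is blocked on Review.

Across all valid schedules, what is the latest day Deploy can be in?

Downstream work caps Deploy at Fri.
Deploy at Fri is achievable: Design=Thu; Launch=Wed; Review=Sat; Integrate=Sun; Research=Mon; Handover=Tue; Deploy=Fri.

Fri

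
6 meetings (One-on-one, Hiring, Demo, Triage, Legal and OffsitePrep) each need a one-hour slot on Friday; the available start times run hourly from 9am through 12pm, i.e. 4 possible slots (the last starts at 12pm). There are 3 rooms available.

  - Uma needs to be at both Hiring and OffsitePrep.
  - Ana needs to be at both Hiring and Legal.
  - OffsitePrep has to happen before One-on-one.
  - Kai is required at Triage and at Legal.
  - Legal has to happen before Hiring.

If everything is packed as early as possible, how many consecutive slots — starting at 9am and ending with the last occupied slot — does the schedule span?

The precedence chain requires at least 2 distinct slots.
With at most 3 per slot and 6 meetings, at least 2 slots are needed.
2 works (last occupied slot: 10am): for example Demo in 9am; Hiring in 10am; OffsitePrep in 9am; One-on-one in 10am; Triage in 10am; Legal in 9am.

2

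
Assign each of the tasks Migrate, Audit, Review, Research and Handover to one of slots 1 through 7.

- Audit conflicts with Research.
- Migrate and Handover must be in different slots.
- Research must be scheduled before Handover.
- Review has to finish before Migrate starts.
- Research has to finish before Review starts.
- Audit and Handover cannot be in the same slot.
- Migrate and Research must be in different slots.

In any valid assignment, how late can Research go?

Downstream work caps Research at 5.
Research at 5 is achievable: Migrate in 7; Review in 6; Audit in 1; Handover in 6; Research in 5.

5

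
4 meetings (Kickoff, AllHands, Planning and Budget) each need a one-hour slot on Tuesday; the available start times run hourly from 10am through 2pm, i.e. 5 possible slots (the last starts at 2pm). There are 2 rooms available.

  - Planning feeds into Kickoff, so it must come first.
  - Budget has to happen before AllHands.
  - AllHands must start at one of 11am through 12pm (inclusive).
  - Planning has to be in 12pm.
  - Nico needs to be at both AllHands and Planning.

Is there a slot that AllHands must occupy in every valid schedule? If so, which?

AllHands's window is 11am–12pm.
Planning is fixed at 12pm, and AllHands can't share a slot with Planning.
So AllHands must be 11am.

11am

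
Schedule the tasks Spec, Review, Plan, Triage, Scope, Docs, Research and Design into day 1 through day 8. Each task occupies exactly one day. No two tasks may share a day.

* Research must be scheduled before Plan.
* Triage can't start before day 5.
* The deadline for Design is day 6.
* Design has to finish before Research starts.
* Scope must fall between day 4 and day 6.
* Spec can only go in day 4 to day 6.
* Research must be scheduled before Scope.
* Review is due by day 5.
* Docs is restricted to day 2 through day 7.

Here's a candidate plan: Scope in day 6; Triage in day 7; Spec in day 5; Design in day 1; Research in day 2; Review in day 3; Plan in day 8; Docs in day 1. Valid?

Review is due by day 5 — holds.
Scope must fall between day 4 and day 6 — holds.
The deadline for Design is day 6 — holds.
No two tasks may share a day — violated.
Research must be scheduled before Scope — holds.
Spec can only go in day 4 to day 6 — holds.
Design has to finish before Research starts — holds.
Docs is restricted to day 2 through day 7 — violated.
Research must be scheduled before Plan — holds.
Triage can't start before day 5 — holds.

No — it violates: Docs is restricted to day 2 through day 7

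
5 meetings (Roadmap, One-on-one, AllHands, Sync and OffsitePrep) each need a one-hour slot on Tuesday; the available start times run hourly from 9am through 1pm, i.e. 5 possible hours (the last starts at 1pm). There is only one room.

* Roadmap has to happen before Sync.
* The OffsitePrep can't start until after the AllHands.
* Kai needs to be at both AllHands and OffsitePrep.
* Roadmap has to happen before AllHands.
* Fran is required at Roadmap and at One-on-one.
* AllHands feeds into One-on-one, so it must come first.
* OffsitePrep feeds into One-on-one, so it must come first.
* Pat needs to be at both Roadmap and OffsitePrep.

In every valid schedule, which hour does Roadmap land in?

9am

Downstream work caps Roadmap at 10am.
So Roadmap is pinned to 9am.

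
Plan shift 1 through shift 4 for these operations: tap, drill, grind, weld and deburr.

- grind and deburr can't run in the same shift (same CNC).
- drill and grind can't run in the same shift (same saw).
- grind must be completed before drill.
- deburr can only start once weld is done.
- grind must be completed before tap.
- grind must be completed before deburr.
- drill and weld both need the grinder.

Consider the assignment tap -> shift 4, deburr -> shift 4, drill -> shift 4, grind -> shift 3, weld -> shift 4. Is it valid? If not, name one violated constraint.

Invalid. drill and weld both need the grinder.

grind and deburr can't run in the same shift (same CNC) — holds.
drill and grind can't run in the same shift (same saw) — holds.
grind must be completed before tap — holds.
grind must be completed before drill — holds.
drill and weld both need the grinder — violated.
deburr can only start once weld is done — violated.
grind must be completed before deburr — holds.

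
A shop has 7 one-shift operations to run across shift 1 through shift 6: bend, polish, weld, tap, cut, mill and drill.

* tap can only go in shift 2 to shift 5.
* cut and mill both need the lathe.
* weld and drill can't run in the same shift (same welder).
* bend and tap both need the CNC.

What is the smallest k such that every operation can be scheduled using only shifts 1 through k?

2

tap can't be placed before shift 2, so the schedule must run through at least shift 2.
2 works (last occupied shift: shift 2): for example cut=shift 1; polish=shift 1; mill=shift 2; tap=shift 2; weld=shift 1; drill=shift 2; bend=shift 1.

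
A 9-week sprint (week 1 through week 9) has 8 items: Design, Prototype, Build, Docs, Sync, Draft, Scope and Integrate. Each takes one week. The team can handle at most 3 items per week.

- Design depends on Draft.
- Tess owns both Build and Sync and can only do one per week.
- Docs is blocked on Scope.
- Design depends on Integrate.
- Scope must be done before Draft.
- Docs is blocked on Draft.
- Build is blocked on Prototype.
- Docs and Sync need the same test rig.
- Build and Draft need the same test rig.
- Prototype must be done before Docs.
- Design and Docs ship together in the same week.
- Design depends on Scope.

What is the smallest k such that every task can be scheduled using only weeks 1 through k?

The precedence chain requires at least 3 distinct weeks.
With at most 3 per week and 8 tasks, at least 3 weeks are needed.
3 works (last occupied week: week 3): for example Design in week 3; Build in week 3; Prototype in week 1; Draft in week 2; Integrate in week 1; Sync in week 2; Docs in week 3; Scope in week 1.

3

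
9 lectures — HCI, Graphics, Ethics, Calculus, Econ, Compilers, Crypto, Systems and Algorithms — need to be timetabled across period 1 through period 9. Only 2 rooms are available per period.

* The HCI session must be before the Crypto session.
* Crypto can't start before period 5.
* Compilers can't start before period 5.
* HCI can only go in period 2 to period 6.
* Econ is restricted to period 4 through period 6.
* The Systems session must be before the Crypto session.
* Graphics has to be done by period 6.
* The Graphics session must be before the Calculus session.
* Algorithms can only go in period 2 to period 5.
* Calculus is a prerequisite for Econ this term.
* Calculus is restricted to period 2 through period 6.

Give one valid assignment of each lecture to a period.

HCI in period 3; Algorithms in period 2; Systems in period 1; Ethics in period 3; Crypto in period 5; Compilers in period 5; Calculus in period 2; Econ in period 4; Graphics in period 1

Checking: Systems(period 1) before Crypto(period 5); Graphics(period 1) before Calculus(period 2); Calculus(period 2) before Econ(period 4); HCI(period 3) before Crypto(period 5); Algorithms=period 2 in [period 2,period 5]; Graphics=period 1 in [period 1,period 6]; Calculus=period 2 in [period 2,period 6]; HCI=period 3 in [period 2,period 6]; Crypto=period 5 in [period 5,period 9]; Econ=period 4 in [period 4,period 6]; Compilers=period 5 in [period 5,period 9]; max 2 per period (cap 2).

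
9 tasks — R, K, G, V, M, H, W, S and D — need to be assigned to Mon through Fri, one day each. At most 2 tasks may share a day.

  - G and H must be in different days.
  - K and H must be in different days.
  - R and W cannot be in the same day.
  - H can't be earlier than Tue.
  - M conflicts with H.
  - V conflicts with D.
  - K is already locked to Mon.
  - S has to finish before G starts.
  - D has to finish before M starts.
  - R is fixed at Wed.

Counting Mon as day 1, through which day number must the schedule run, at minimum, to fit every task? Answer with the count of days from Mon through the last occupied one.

5

The precedence chain requires at least 2 distinct days.
With at most 2 per day and 9 tasks, at least 5 days are needed.
R can't be placed before Wed — that is day 3 counting from Mon — so the schedule must run through at least 3 days.
5 works (last occupied day: Fri): for example K in Mon; H in Tue; G in Wed; V in Thu; M in Thu; W in Fri; S in Mon; D in Tue; R in Wed.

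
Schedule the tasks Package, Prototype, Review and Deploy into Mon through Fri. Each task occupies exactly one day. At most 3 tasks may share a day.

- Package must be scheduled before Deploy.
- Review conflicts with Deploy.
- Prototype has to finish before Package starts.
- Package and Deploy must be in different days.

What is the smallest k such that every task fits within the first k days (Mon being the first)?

3

The precedence chain requires at least 3 distinct days.
With at most 3 per day and 4 tasks, at least 2 days are needed.
3 works (last occupied day: Wed): for example Package in Tue; Prototype in Mon; Deploy in Wed; Review in Mon.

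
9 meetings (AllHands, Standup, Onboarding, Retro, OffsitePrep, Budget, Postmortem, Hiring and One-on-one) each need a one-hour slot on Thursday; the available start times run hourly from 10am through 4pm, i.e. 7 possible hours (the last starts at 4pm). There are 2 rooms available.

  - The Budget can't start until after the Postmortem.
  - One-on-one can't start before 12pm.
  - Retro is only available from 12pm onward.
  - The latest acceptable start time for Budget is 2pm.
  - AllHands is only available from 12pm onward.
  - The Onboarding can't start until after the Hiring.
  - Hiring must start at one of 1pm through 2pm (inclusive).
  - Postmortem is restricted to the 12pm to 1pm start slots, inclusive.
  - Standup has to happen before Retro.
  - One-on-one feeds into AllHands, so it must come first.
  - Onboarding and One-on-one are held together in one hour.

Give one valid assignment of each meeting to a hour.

AllHands -> 3pm; Onboarding -> 2pm; Hiring -> 1pm; Postmortem -> 12pm; Retro -> 12pm; Standup -> 10am; One-on-one -> 2pm; Budget -> 1pm; OffsitePrep -> 10am

Checking: Standup(10am) before Retro(12pm); One-on-one(2pm) before AllHands(3pm); Postmortem(12pm) before Budget(1pm); Hiring(1pm) before Onboarding(2pm); Onboarding = One-on-one = 2pm; Postmortem=12pm in [12pm,1pm]; Budget=1pm in [10am,2pm]; Hiring=1pm in [1pm,2pm]; One-on-one=2pm in [12pm,4pm]; Retro=12pm in [12pm,4pm]; AllHands=3pm in [12pm,4pm]; max 2 per hour (cap 2).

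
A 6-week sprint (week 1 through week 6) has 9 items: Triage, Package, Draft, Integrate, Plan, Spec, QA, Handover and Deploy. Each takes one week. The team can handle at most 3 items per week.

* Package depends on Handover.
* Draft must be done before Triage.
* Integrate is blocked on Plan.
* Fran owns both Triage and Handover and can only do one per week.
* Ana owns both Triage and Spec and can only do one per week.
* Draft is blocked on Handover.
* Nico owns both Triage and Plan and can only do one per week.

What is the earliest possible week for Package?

week 2

Precedence pushes Package to at least week 2.
Package at week 2 is achievable: Integrate in week 2; Triage in week 3; Draft in week 2; Spec in week 1; Handover in week 1; Plan in week 1; Package in week 2; QA in week 3; Deploy in week 3.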